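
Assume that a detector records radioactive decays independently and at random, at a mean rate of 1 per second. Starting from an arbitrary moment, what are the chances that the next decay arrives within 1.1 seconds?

Inter-arrival times are exponential with rate λ = 1 per second.
P(T ≤ 1.1) = 1 − e^(−λt) = 1 − e^(−1 × 1.1) = 1 − e^(−1.1) ≈ 0.6671.

0.6671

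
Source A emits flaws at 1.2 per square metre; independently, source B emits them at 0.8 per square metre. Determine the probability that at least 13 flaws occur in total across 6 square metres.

0.4240

Independent Poisson processes superpose: combined rate λ = 1.2 + 0.8 = 2 per square metre.
Over the interval, μ = 2 × 6 = 12 (6 square metres).
P(N ≥ 13) = 1 − P(N ≤ 12) ≈ 0.4240.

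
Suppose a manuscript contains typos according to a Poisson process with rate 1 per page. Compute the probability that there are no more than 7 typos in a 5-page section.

Over the interval, μ = 1 × 5 = 5 (a 5-page section = 5 pages).
P(N ≤ 7) = Σ_{j=0}^{7} e^(−μ) μ^j/j! ≈ 0.8666.

0.8666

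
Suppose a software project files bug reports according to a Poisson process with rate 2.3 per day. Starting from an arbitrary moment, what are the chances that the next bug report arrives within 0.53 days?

0.7045

Inter-arrival times are exponential with rate λ = 2.3 per day.
P(T ≤ 0.53) = 1 − e^(−λt) = 1 − e^(−2.3 × 0.53) = 1 − e^(−1.219) ≈ 0.7045.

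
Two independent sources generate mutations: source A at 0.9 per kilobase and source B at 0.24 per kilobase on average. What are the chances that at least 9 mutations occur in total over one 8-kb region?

Independent Poisson processes superpose: combined rate λ = 0.9 + 0.24 = 1.14 per kilobase.
Over the interval, μ = 1.14 × 8 = 9.12 (an 8-kb region = 8 kilobases).
P(N ≥ 9) = 1 − P(N ≤ 8) ≈ 0.5600.

0.5600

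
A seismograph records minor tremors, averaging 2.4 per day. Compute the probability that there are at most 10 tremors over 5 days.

Over the interval, μ = 2.4 × 5 = 12 (5 days).
P(N ≤ 10) = Σ_{j=0}^{10} e^(−μ) μ^j/j! ≈ 0.3472.

0.3472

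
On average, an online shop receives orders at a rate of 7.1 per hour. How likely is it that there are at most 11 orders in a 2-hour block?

Over the interval, μ = 7.1 × 2 = 14.2 (a 2-hour block = 2 hours).
P(N ≤ 11) = Σ_{j=0}^{11} e^(−μ) μ^j/j! ≈ 0.2435.

0.2435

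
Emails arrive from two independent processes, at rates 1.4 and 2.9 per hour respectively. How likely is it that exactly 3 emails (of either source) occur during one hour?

0.1798

Independent Poisson processes superpose: combined rate λ = 1.4 + 2.9 = 4.3 per hour.
So μ = 4.3.
P(N = 3) = e^(−4.3) · 4.3^3/3! ≈ 0.1798.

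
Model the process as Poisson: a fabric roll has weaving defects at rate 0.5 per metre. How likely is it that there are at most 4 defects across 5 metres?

0.8912

Over the interval, μ = 0.5 × 5 = 2.5 (5 metres).
P(N ≤ 4) = Σ_{j=0}^{4} e^(−μ) μ^j/j! ≈ 0.8912.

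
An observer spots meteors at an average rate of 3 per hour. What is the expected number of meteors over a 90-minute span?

4.5

E[N] = λt = 3 × 1.5 = 4.5 (a 90-minute span = 1.5 hours).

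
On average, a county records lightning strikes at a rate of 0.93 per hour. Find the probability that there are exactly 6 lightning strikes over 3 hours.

Over the interval, μ = 0.93 × 3 = 2.79 (3 hours).
P(N = 6) = e^(−μ) μ^6/6! = e^(−2.79) · 2.79^6/720 ≈ 0.0402.

0.0402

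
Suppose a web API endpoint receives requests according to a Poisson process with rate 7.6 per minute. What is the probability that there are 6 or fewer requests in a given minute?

With mean μ = 7.6 per minute,
P(N ≤ 6) = Σ_{j=0}^{6} e^(−μ) μ^j/j! ≈ 0.3646.

0.3646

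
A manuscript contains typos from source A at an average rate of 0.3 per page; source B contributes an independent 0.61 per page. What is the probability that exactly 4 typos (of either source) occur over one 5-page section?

Independent Poisson processes superpose: combined rate λ = 0.3 + 0.61 = 0.91 per page.
Over the interval, μ = 0.91 × 5 = 4.55 (a 5-page section = 5 pages).
P(N = 4) = e^(−4.55) · 4.55^4/4! ≈ 0.1887.

0.1887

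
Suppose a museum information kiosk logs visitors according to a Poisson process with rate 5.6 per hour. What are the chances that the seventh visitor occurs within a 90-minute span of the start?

0.7330

Over the interval, μ = 5.6 × 1.5 = 8.4 (a 90-minute span = 1.5 hours).
The seventh arrival falls in the interval iff at least 7 events occur there: P(S_7 ≤ t) = P(N ≥ 7) = 1 − P(N ≤ 6) ≈ 0.7330.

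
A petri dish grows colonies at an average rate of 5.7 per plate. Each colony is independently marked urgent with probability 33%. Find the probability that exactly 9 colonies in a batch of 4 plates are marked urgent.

Thinning: the colonies that are marked urgent themselves form a Poisson process with rate 0.33 × 5.7 = 1.881 per plate.
Over the interval, μ = 1.881 × 4 = 7.524 (a batch of 4 plates = 4 plates).
P(N = 9) = e^(−7.524) · 7.524^9/9! ≈ 0.1150.

0.1150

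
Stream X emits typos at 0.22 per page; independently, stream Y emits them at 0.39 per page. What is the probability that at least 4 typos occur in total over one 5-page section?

Independent Poisson processes superpose: combined rate λ = 0.22 + 0.39 = 0.61 per page.
Over the interval, μ = 0.61 × 5 = 3.05 (a 5-page section = 5 pages).
P(N ≥ 4) = 1 − P(N ≤ 3) ≈ 0.3640.

0.3640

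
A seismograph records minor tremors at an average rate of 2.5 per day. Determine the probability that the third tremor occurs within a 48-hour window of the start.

0.8753

Over the interval, μ = 2.5 × 2 = 5 (a 48-hour window = 2 days).
The third arrival falls in the interval iff at least 3 events occur there: P(S_3 ≤ t) = P(N ≥ 3) = 1 − P(N ≤ 2) ≈ 0.8753.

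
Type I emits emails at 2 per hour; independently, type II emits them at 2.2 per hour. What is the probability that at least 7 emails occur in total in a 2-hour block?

0.7330

Independent Poisson processes superpose: combined rate λ = 2 + 2.2 = 4.2 per hour.
Over the interval, μ = 4.2 × 2 = 8.4 (a 2-hour block = 2 hours).
P(N ≥ 7) = 1 − P(N ≤ 6) ≈ 0.7330.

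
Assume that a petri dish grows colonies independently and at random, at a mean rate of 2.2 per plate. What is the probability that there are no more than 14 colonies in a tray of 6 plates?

Over the interval, μ = 2.2 × 6 = 13.2 (a tray of 6 plates = 6 plates).
P(N ≤ 14) = Σ_{j=0}^{14} e^(−μ) μ^j/j! ≈ 0.6546.

0.6546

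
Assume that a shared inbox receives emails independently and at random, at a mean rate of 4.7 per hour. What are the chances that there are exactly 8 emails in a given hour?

With mean μ = 4.7 per hour,
P(N = 8) = e^(−μ) μ^8/8! = e^(−4.7) · 4.7^8/40320 ≈ 0.0537.

0.0537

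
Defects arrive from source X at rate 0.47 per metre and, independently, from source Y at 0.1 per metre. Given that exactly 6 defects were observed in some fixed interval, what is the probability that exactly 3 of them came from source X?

0.0605

Given the total, each event is independently from source X with probability p = λ_X/(λ_X+λ_Y) = 0.47/0.57 ≈ 0.8246.
So K ~ Binomial(6, 0.47/0.57): P(K = 3) = C(6,3) · (0.47/0.57)^3 · (0.1/0.57)^3 ≈ 0.0605.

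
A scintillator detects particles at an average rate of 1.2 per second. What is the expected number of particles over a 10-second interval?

12

E[N] = λt = 1.2 × 10 = 12 (a 10-second interval = 10 seconds).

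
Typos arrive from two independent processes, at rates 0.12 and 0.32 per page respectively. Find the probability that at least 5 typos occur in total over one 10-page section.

Independent Poisson processes superpose: combined rate λ = 0.12 + 0.32 = 0.44 per page.
Over the interval, μ = 0.44 × 10 = 4.4 (a 10-page section = 10 pages).
P(N ≥ 5) = 1 − P(N ≤ 4) ≈ 0.4488.

0.4488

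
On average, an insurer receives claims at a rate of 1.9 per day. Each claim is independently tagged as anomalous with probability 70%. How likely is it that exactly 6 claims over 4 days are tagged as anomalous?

Thinning: the claims that are tagged as anomalous themselves form a Poisson process with rate 0.7 × 1.9 = 1.33 per day.
Over the interval, μ = 1.33 × 4 = 5.32 (4 days).
P(N = 6) = e^(−5.32) · 5.32^6/6! ≈ 0.1541.

0.1541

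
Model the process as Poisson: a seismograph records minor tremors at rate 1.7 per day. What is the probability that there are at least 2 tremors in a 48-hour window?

0.8532

Over the interval, μ = 1.7 × 2 = 3.4 (a 48-hour window = 2 days).
P(N ≥ 2) = 1 − P(N ≤ 1) = 1 − Σ_{j=0}^{1} e^(−μ) μ^j/j! ≈ 0.8532.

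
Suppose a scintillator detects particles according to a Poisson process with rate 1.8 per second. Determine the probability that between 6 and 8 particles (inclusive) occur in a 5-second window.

Over the interval, μ = 1.8 × 5 = 9 (a 5-second window = 5 seconds).
P(6 ≤ N ≤ 8) = Σ_{j=6}^{8} e^(−9) · 9^j/j! ≈ 0.3400.

0.3400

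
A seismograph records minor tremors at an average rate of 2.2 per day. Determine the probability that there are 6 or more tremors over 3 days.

0.6453

Over the interval, μ = 2.2 × 3 = 6.6 (3 days).
P(N ≥ 6) = 1 − P(N ≤ 5) = 1 − Σ_{j=0}^{5} e^(−μ) μ^j/j! ≈ 0.6453.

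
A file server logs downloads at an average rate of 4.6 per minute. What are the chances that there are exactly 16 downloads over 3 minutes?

Over the interval, μ = 4.6 × 3 = 13.8 (3 minutes).
P(N = 16) = e^(−μ) μ^16/16! = e^(−13.8) · 13.8^16/20922789888000 ≈ 0.0840.

0.0840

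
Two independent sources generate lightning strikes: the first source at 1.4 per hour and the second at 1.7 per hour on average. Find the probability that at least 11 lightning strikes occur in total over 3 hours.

Independent Poisson processes superpose: combined rate λ = 1.4 + 1.7 = 3.1 per hour.
Over the interval, μ = 3.1 × 3 = 9.3 (3 hours).
P(N ≥ 11) = 1 − P(N ≤ 10) ≈ 0.3301.

0.3301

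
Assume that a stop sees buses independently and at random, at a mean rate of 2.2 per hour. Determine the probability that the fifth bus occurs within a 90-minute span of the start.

Over the interval, μ = 2.2 × 1.5 = 3.3 (a 90-minute span = 1.5 hours).
The fifth arrival falls in the interval iff at least 5 events occur there: P(S_5 ≤ t) = P(N ≥ 5) = 1 − P(N ≤ 4) ≈ 0.2374.

0.2374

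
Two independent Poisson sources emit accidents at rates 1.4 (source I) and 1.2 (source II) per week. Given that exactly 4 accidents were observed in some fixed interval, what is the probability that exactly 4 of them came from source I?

0.0841

Given the total, each event is independently from source I with probability p = λ_I/(λ_I+λ_II) = 1.4/2.6 ≈ 0.5385.
So K ~ Binomial(4, 1.4/2.6): P(K = 4) = C(4,4) · (1.4/2.6)^4 · (1.2/2.6)^0 ≈ 0.0841.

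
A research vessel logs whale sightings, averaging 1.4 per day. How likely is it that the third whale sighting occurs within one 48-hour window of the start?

Over the interval, μ = 1.4 × 2 = 2.8 (a 48-hour window = 2 days).
The third arrival falls in the interval iff at least 3 events occur there: P(S_3 ≤ t) = P(N ≥ 3) = 1 − P(N ≤ 2) ≈ 0.5305.

0.5305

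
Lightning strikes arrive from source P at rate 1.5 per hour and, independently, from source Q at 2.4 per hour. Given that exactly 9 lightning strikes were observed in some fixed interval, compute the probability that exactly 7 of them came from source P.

Given the total, each event is independently from source P with probability p = λ_P/(λ_P+λ_Q) = 1.5/3.9 ≈ 0.3846.
So K ~ Binomial(9, 1.5/3.9): P(K = 7) = C(9,7) · (1.5/3.9)^7 · (2.4/3.9)^2 ≈ 0.0170.

0.0170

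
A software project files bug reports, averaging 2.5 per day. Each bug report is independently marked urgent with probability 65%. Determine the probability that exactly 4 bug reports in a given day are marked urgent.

0.0572

Thinning: the bug reports that are marked urgent themselves form a Poisson process with rate 0.65 × 2.5 = 1.625 per day.
So μ = 1.625.
P(N = 4) = e^(−1.625) · 1.625^4/4! ≈ 0.0572.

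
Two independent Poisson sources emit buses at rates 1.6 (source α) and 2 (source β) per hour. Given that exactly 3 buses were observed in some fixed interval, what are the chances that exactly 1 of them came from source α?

Given the total, each event is independently from source α with probability p = λ_α/(λ_α+λ_β) = 1.6/3.6 ≈ 0.4444.
So K ~ Binomial(3, 1.6/3.6): P(K = 1) = C(3,1) · (1.6/3.6)^1 · (2/3.6)^2 ≈ 0.4115.

0.4115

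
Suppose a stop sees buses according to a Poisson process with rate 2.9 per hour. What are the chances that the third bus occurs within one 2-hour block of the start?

Over the interval, μ = 2.9 × 2 = 5.8 (a 2-hour block = 2 hours).
The third arrival falls in the interval iff at least 3 events occur there: P(S_3 ≤ t) = P(N ≥ 3) = 1 − P(N ≤ 2) ≈ 0.9285.

0.9285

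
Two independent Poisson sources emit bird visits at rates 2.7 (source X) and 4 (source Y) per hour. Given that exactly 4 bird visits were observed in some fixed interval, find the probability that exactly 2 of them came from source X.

0.3473

Given the total, each event is independently from source X with probability p = λ_X/(λ_X+λ_Y) = 2.7/6.7 ≈ 0.4030.
So K ~ Binomial(4, 2.7/6.7): P(K = 2) = C(4,2) · (2.7/6.7)^2 · (4/6.7)^2 ≈ 0.3473.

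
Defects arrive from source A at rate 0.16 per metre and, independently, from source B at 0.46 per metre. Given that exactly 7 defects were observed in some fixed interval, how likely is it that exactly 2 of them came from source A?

Given the total, each event is independently from source A with probability p = λ_A/(λ_A+λ_B) = 0.16/0.62 ≈ 0.2581.
So K ~ Binomial(7, 0.16/0.62): P(K = 2) = C(7,2) · (0.16/0.62)^2 · (0.46/0.62)^5 ≈ 0.3144.

0.3144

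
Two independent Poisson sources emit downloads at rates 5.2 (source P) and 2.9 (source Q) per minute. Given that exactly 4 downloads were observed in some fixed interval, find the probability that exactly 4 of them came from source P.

Given the total, each event is independently from source P with probability p = λ_P/(λ_P+λ_Q) = 5.2/8.1 ≈ 0.6420.
So K ~ Binomial(4, 5.2/8.1): P(K = 4) = C(4,4) · (5.2/8.1)^4 · (2.9/8.1)^0 ≈ 0.1699.

0.1699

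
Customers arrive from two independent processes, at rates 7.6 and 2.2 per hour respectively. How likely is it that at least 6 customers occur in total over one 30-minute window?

0.3665

Independent Poisson processes superpose: combined rate λ = 7.6 + 2.2 = 9.8 per hour.
Over the interval, μ = 9.8 × 0.5 = 4.9 (a 30-minute window = 0.5 hours).
P(N ≥ 6) = 1 − P(N ≤ 5) ≈ 0.3665.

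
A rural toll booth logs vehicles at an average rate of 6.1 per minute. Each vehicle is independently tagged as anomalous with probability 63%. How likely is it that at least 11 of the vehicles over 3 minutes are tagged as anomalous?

Thinning: the vehicles that are tagged as anomalous themselves form a Poisson process with rate 0.63 × 6.1 = 3.843 per minute.
Over the interval, μ = 3.843 × 3 = 11.529 (3 minutes).
P(N ≥ 11) = 1 − P(N ≤ 10) ≈ 0.6015.

0.6015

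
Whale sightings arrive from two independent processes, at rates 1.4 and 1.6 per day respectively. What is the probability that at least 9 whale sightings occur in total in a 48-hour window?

0.1528

Independent Poisson processes superpose: combined rate λ = 1.4 + 1.6 = 3 per day.
Over the interval, μ = 3 × 2 = 6 (a 48-hour window = 2 days).
P(N ≥ 9) = 1 − P(N ≤ 8) ≈ 0.1528.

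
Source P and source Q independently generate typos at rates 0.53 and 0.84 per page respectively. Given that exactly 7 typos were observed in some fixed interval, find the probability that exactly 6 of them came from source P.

Given the total, each event is independently from source P with probability p = λ_P/(λ_P+λ_Q) = 0.53/1.37 ≈ 0.3869.
So K ~ Binomial(7, 0.53/1.37): P(K = 6) = C(7,6) · (0.53/1.37)^6 · (0.84/1.37)^1 ≈ 0.0144.

0.0144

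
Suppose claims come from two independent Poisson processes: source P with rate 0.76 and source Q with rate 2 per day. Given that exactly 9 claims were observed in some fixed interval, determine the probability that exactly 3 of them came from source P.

0.2539

Given the total, each event is independently from source P with probability p = λ_P/(λ_P+λ_Q) = 0.76/2.76 ≈ 0.2754.
So K ~ Binomial(9, 0.76/2.76): P(K = 3) = C(9,3) · (0.76/2.76)^3 · (2/2.76)^6 ≈ 0.2539.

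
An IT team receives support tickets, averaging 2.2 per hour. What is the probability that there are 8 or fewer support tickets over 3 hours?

0.7796

Over the interval, μ = 2.2 × 3 = 6.6 (3 hours).
P(N ≤ 8) = Σ_{j=0}^{8} e^(−μ) μ^j/j! ≈ 0.7796.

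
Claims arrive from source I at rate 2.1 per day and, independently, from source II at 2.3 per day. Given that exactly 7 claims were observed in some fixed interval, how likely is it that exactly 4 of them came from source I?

Given the total, each event is independently from source I with probability p = λ_I/(λ_I+λ_II) = 2.1/4.4 ≈ 0.4773.
So K ~ Binomial(7, 2.1/4.4): P(K = 4) = C(7,4) · (2.1/4.4)^4 · (2.3/4.4)^3 ≈ 0.2594.

0.2594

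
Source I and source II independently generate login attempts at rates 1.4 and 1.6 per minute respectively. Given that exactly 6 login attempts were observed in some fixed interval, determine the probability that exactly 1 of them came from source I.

0.1208

Given the total, each event is independently from source I with probability p = λ_I/(λ_I+λ_II) = 1.4/3 ≈ 0.4667.
So K ~ Binomial(6, 1.4/3): P(K = 1) = C(6,1) · (1.4/3)^1 · (1.6/3)^5 ≈ 0.1208.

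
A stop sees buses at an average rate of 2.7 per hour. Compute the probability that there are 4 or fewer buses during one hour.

0.8629

With mean μ = 2.7 per hour,
P(N ≤ 4) = Σ_{j=0}^{4} e^(−μ) μ^j/j! ≈ 0.8629.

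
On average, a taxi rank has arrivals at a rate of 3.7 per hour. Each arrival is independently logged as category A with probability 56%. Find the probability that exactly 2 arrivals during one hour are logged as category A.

Thinning: the arrivals that are logged as category A themselves form a Poisson process with rate 0.56 × 3.7 = 2.072 per hour.
So μ = 2.072.
P(N = 2) = e^(−2.072) · 2.072^2/2! ≈ 0.2703.

0.2703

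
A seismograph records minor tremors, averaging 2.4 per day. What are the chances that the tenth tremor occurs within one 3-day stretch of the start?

0.1904

Over the interval, μ = 2.4 × 3 = 7.2 (a 3-day stretch = 3 days).
The tenth arrival falls in the interval iff at least 10 events occur there: P(S_10 ≤ t) = P(N ≥ 10) = 1 − P(N ≤ 9) ≈ 0.1904.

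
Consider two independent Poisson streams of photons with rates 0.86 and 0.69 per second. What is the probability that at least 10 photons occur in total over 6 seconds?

0.4521

Independent Poisson processes superpose: combined rate λ = 0.86 + 0.69 = 1.55 per second.
Over the interval, μ = 1.55 × 6 = 9.3 (6 seconds).
P(N ≥ 10) = 1 − P(N ≤ 9) ≈ 0.4521.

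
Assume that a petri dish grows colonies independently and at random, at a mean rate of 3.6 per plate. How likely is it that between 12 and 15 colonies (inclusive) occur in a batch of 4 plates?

Over the interval, μ = 3.6 × 4 = 14.4 (a batch of 4 plates = 4 plates).
P(12 ≤ N ≤ 15) = Σ_{j=12}^{15} e^(−14.4) · 14.4^j/j! ≈ 0.4016.

0.4016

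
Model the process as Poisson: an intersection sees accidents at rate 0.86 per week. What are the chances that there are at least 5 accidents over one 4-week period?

0.2633

Over the interval, μ = 0.86 × 4 = 3.44 (a 4-week period = 4 weeks).
P(N ≥ 5) = 1 − P(N ≤ 4) = 1 − Σ_{j=0}^{4} e^(−μ) μ^j/j! ≈ 0.2633.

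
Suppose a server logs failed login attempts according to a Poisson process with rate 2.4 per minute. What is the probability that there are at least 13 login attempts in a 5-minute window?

0.4240

Over the interval, μ = 2.4 × 5 = 12 (a 5-minute window = 5 minutes).
P(N ≥ 13) = 1 − P(N ≤ 12) = 1 − Σ_{j=0}^{12} e^(−μ) μ^j/j! ≈ 0.4240.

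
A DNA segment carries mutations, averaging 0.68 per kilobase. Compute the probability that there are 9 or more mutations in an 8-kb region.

0.1006

Over the interval, μ = 0.68 × 8 = 5.44 (an 8-kb region = 8 kilobases).
P(N ≥ 9) = 1 − P(N ≤ 8) = 1 − Σ_{j=0}^{8} e^(−μ) μ^j/j! ≈ 0.1006.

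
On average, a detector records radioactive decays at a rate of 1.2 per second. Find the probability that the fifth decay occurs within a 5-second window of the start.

0.7149

Over the interval, μ = 1.2 × 5 = 6 (a 5-second window = 5 seconds).
The fifth arrival falls in the interval iff at least 5 events occur there: P(S_5 ≤ t) = P(N ≥ 5) = 1 − P(N ≤ 4) ≈ 0.7149.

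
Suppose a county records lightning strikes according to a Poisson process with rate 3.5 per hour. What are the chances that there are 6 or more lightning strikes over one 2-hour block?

Over the interval, μ = 3.5 × 2 = 7 (a 2-hour block = 2 hours).
P(N ≥ 6) = 1 − P(N ≤ 5) = 1 − Σ_{j=0}^{5} e^(−μ) μ^j/j! ≈ 0.6993.

0.6993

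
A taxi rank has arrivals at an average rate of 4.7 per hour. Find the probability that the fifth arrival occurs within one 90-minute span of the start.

Over the interval, μ = 4.7 × 1.5 = 7.05 (a 90-minute span = 1.5 hours).
The fifth arrival falls in the interval iff at least 5 events occur there: P(S_5 ≤ t) = P(N ≥ 5) = 1 − P(N ≤ 4) ≈ 0.8315.

0.8315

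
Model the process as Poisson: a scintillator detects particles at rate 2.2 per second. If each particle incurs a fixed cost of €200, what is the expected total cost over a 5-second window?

E[N] = 2.2 × 5 = 11 (a 5-second window = 5 seconds); E[cost] = 11 × €200 = €2200.

€2200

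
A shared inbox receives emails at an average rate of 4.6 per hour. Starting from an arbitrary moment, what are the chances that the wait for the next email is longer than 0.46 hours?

0.1205

The wait for the next event is exponential with rate λ = 4.6 per hour.
P(T > 0.46) = e^(−λt) = e^(−4.6 × 0.46) = e^(−2.116) ≈ 0.1205.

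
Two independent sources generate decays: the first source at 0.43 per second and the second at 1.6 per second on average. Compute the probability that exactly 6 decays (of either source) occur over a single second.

0.0128

Independent Poisson processes superpose: combined rate λ = 0.43 + 1.6 = 2.03 per second.
So μ = 2.03.
P(N = 6) = e^(−2.03) · 2.03^6/6! ≈ 0.0128.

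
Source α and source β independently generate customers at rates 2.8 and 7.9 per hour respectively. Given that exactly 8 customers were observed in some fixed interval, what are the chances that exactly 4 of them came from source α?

0.0975

Given the total, each event is independently from source α with probability p = λ_α/(λ_α+λ_β) = 2.8/10.7 ≈ 0.2617.
So K ~ Binomial(8, 2.8/10.7): P(K = 4) = C(8,4) · (2.8/10.7)^4 · (7.9/10.7)^4 ≈ 0.0975.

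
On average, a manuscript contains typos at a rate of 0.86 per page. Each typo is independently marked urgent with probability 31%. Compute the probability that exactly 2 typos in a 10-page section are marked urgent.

Thinning: the typos that are marked urgent themselves form a Poisson process with rate 0.31 × 0.86 = 0.2666 per page.
Over the interval, μ = 0.2666 × 10 = 2.666 (a 10-page section = 10 pages).
P(N = 2) = e^(−2.666) · 2.666^2/2! ≈ 0.2471.

0.2471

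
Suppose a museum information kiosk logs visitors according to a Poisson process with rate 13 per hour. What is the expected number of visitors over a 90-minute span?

19.5

E[N] = λt = 13 × 1.5 = 19.5 (a 90-minute span = 1.5 hours).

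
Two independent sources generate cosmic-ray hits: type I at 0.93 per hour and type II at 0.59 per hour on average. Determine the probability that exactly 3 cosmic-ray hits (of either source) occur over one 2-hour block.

0.2240

Independent Poisson processes superpose: combined rate λ = 0.93 + 0.59 = 1.52 per hour.
Over the interval, μ = 1.52 × 2 = 3.04 (a 2-hour block = 2 hours).
P(N = 3) = e^(−3.04) · 3.04^3/3! ≈ 0.2240.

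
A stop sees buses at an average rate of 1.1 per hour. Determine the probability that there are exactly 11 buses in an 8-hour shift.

Over the interval, μ = 1.1 × 8 = 8.8 (an 8-hour shift = 8 hours).
P(N = 11) = e^(−μ) μ^11/11! = e^(−8.8) · 8.8^11/39916800 ≈ 0.0925.

0.0925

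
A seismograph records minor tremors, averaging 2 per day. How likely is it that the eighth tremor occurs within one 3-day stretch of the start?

Over the interval, μ = 2 × 3 = 6 (a 3-day stretch = 3 days).
The eighth arrival falls in the interval iff at least 8 events occur there: P(S_8 ≤ t) = P(N ≥ 8) = 1 − P(N ≤ 7) ≈ 0.2560.

0.2560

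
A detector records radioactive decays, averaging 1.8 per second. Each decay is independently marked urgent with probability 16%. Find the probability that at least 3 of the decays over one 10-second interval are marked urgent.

Thinning: the decays that are marked urgent themselves form a Poisson process with rate 0.16 × 1.8 = 0.288 per second.
Over the interval, μ = 0.288 × 10 = 2.88 (a 10-second interval = 10 seconds).
P(N ≥ 3) = 1 − P(N ≤ 2) ≈ 0.5494.

0.5494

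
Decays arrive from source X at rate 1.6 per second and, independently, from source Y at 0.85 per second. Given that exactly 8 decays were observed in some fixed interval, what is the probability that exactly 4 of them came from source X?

0.1845

Given the total, each event is independently from source X with probability p = λ_X/(λ_X+λ_Y) = 1.6/2.45 ≈ 0.6531.
So K ~ Binomial(8, 1.6/2.45): P(K = 4) = C(8,4) · (1.6/2.45)^4 · (0.85/2.45)^4 ≈ 0.1845.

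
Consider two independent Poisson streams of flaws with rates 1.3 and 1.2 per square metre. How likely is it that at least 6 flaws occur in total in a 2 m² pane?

0.3840

Independent Poisson processes superpose: combined rate λ = 1.3 + 1.2 = 2.5 per square metre.
Over the interval, μ = 2.5 × 2 = 5 (a 2 m² pane = 2 square metres).
P(N ≥ 6) = 1 − P(N ≤ 5) ≈ 0.3840.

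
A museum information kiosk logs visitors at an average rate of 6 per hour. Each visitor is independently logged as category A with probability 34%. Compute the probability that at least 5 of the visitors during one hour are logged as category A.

Thinning: the visitors that are logged as category A themselves form a Poisson process with rate 0.34 × 6 = 2.04 per hour.
So μ = 2.04.
P(N ≥ 5) = 1 − P(N ≤ 4) ≈ 0.0563.

0.0563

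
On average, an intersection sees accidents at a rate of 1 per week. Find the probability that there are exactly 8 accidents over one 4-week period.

0.0298

Over the interval, μ = 1 × 4 = 4 (a 4-week period = 4 weeks).
P(N = 8) = e^(−μ) μ^8/8! = e^(−4) · 4^8/40320 ≈ 0.0298.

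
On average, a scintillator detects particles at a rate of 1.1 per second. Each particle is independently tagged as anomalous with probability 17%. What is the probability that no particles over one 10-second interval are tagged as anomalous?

Thinning: the particles that are tagged as anomalous themselves form a Poisson process with rate 0.17 × 1.1 = 0.187 per second.
Over the interval, μ = 0.187 × 10 = 1.87 (a 10-second interval = 10 seconds).
P(N = 0) = e^(−1.87) · 1.87^0/0! ≈ 0.1541.

0.1541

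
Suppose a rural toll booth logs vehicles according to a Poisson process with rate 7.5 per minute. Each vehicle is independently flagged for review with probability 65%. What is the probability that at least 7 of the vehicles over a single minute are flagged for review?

Thinning: the vehicles that are flagged for review themselves form a Poisson process with rate 0.65 × 7.5 = 4.875 per minute.
So μ = 4.875.
P(N ≥ 7) = 1 − P(N ≤ 6) ≈ 0.2198.

0.2198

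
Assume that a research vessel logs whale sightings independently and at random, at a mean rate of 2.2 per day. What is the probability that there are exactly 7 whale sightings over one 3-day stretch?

0.1472

Over the interval, μ = 2.2 × 3 = 6.6 (a 3-day stretch = 3 days).
P(N = 7) = e^(−μ) μ^7/7! = e^(−6.6) · 6.6^7/5040 ≈ 0.1472.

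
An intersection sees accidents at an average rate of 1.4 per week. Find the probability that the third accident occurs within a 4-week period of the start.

Over the interval, μ = 1.4 × 4 = 5.6 (a 4-week period = 4 weeks).
The third arrival falls in the interval iff at least 3 events occur there: P(S_3 ≤ t) = P(N ≥ 3) = 1 − P(N ≤ 2) ≈ 0.9176.

0.9176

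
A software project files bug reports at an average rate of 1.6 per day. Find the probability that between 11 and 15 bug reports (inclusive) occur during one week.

0.4601

Over the interval, μ = 1.6 × 7 = 11.2 (a week = 7 days).
P(11 ≤ N ≤ 15) = Σ_{j=11}^{15} e^(−11.2) · 11.2^j/j! ≈ 0.4601.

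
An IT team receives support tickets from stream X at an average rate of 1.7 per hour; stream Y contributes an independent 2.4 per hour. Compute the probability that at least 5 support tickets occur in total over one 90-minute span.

Independent Poisson processes superpose: combined rate λ = 1.7 + 2.4 = 4.1 per hour.
Over the interval, μ = 4.1 × 1.5 = 6.15 (a 90-minute span = 1.5 hours).
P(N ≥ 5) = 1 − P(N ≤ 4) ≈ 0.7345.

0.7345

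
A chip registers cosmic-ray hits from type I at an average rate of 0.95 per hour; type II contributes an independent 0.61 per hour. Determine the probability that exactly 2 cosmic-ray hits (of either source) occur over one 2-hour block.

Independent Poisson processes superpose: combined rate λ = 0.95 + 0.61 = 1.56 per hour.
Over the interval, μ = 1.56 × 2 = 3.12 (a 2-hour block = 2 hours).
P(N = 2) = e^(−3.12) · 3.12^2/2! ≈ 0.2149.

0.2149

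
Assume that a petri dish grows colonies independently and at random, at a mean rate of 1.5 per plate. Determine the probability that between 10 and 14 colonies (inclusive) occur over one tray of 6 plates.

0.3711

Over the interval, μ = 1.5 × 6 = 9 (a tray of 6 plates = 6 plates).
P(10 ≤ N ≤ 14) = Σ_{j=10}^{14} e^(−9) · 9^j/j! ≈ 0.3711.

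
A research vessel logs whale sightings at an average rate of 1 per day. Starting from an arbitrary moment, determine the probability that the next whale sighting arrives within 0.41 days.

Inter-arrival times are exponential with rate λ = 1 per day.
P(T ≤ 0.41) = 1 − e^(−λt) = 1 − e^(−1 × 0.41) = 1 − e^(−0.41) ≈ 0.3363.

0.3363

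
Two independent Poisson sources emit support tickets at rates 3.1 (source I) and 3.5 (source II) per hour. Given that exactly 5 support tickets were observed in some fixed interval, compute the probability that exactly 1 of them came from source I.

Given the total, each event is independently from source I with probability p = λ_I/(λ_I+λ_II) = 3.1/6.6 ≈ 0.4697.
So K ~ Binomial(5, 3.1/6.6): P(K = 1) = C(5,1) · (3.1/6.6)^1 · (3.5/6.6)^4 ≈ 0.1857.

0.1857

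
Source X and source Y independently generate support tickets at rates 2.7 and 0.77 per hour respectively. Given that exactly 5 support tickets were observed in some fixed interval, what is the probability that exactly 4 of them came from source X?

Given the total, each event is independently from source X with probability p = λ_X/(λ_X+λ_Y) = 2.7/3.47 ≈ 0.7781.
So K ~ Binomial(5, 2.7/3.47): P(K = 4) = C(5,4) · (2.7/3.47)^4 · (0.77/3.47)^1 ≈ 0.4067.

0.4067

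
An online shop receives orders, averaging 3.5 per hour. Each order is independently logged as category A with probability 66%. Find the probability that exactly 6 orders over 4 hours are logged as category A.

0.0839

Thinning: the orders that are logged as category A themselves form a Poisson process with rate 0.66 × 3.5 = 2.31 per hour.
Over the interval, μ = 2.31 × 4 = 9.24 (4 hours).
P(N = 6) = e^(−9.24) · 9.24^6/6! ≈ 0.0839.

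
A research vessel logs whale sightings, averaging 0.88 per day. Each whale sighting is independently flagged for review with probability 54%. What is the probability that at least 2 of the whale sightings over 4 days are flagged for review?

Thinning: the whale sightings that are flagged for review themselves form a Poisson process with rate 0.54 × 0.88 = 0.4752 per day.
Over the interval, μ = 0.4752 × 4 = 1.9008 (4 days).
P(N ≥ 2) = 1 − P(N ≤ 1) ≈ 0.5665.

0.5665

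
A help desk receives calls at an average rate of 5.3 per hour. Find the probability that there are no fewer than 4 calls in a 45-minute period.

0.5616

Over the interval, μ = 5.3 × 0.75 = 3.975 (a 45-minute period = 0.75 hours).
P(N ≥ 4) = 1 − P(N ≤ 3) = 1 − Σ_{j=0}^{3} e^(−μ) μ^j/j! ≈ 0.5616.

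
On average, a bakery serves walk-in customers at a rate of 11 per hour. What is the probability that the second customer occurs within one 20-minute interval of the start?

Over the interval, μ = 11 × 1/3 ≈ 3.66667 (a 20-minute interval = 1/3 hours).
The second arrival falls in the interval iff at least 2 events occur there: P(S_2 ≤ t) = P(N ≥ 2) = 1 − P(N ≤ 1) ≈ 0.8807.

0.8807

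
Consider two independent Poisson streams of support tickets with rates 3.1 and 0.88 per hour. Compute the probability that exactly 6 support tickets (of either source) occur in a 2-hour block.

Independent Poisson processes superpose: combined rate λ = 3.1 + 0.88 = 3.98 per hour.
Over the interval, μ = 3.98 × 2 = 7.96 (a 2-hour block = 2 hours).
P(N = 6) = e^(−7.96) · 7.96^6/6! ≈ 0.1234.

0.1234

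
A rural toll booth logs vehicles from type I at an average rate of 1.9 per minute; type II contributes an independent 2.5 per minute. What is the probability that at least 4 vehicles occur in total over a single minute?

Independent Poisson processes superpose: combined rate λ = 1.9 + 2.5 = 4.4 per minute.
So μ = 4.4.
P(N ≥ 4) = 1 − P(N ≤ 3) ≈ 0.6406.

0.6406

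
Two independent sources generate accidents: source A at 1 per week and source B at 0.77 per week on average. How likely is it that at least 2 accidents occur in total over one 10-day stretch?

Independent Poisson processes superpose: combined rate λ = 1 + 0.77 = 1.77 per week.
Over the interval, μ = 1.77 × 10/7 ≈ 2.52857 (a 10-day stretch = 10/7 weeks).
P(N ≥ 2) = 1 − P(N ≤ 1) ≈ 0.7185.

0.7185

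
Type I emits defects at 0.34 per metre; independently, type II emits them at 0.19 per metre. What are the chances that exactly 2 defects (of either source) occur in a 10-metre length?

Independent Poisson processes superpose: combined rate λ = 0.34 + 0.19 = 0.53 per metre.
Over the interval, μ = 0.53 × 10 = 5.3 (a 10-metre length = 10 metres).
P(N = 2) = e^(−5.3) · 5.3^2/2! ≈ 0.0701.

0.0701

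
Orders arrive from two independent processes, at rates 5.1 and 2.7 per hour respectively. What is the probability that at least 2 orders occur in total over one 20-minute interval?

0.7326

Independent Poisson processes superpose: combined rate λ = 5.1 + 2.7 = 7.8 per hour.
Over the interval, μ = 7.8 × 1/3 = 2.6 (a 20-minute interval = 1/3 hours).
P(N ≥ 2) = 1 − P(N ≤ 1) ≈ 0.7326.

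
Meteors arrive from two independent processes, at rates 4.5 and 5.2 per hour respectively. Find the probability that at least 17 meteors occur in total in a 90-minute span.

Independent Poisson processes superpose: combined rate λ = 4.5 + 5.2 = 9.7 per hour.
Over the interval, μ = 9.7 × 1.5 = 14.55 (a 90-minute span = 1.5 hours).
P(N ≥ 17) = 1 − P(N ≤ 16) ≈ 0.2934.

0.2934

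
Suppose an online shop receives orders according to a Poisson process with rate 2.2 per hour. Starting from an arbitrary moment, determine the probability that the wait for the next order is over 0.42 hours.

The wait for the next event is exponential with rate λ = 2.2 per hour.
P(T > 0.42) = e^(−λt) = e^(−2.2 × 0.42) = e^(−0.924) ≈ 0.3969.

0.3969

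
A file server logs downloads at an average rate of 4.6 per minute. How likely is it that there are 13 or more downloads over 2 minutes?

0.1393

Over the interval, μ = 4.6 × 2 = 9.2 (2 minutes).
P(N ≥ 13) = 1 − P(N ≤ 12) = 1 − Σ_{j=0}^{12} e^(−μ) μ^j/j! ≈ 0.1393.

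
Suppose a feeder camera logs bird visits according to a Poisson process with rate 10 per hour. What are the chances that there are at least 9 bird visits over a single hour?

With mean μ = 10 per hour,
P(N ≥ 9) = 1 − P(N ≤ 8) = 1 − Σ_{j=0}^{8} e^(−μ) μ^j/j! ≈ 0.6672.

0.6672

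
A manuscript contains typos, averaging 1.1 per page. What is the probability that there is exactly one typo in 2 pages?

Over the interval, μ = 1.1 × 2 = 2.2 (2 pages).
P(N = 1) = e^(−μ) μ^1/1! = e^(−2.2) · 2.2^1/1 ≈ 0.2438.

0.2438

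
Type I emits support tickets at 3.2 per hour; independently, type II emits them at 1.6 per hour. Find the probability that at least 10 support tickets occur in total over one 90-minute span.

0.1904

Independent Poisson processes superpose: combined rate λ = 3.2 + 1.6 = 4.8 per hour.
Over the interval, μ = 4.8 × 1.5 = 7.2 (a 90-minute span = 1.5 hours).
P(N ≥ 10) = 1 − P(N ≤ 9) ≈ 0.1904.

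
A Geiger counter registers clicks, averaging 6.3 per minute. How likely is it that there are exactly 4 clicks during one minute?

0.1205

With mean μ = 6.3 per minute,
P(N = 4) = e^(−μ) μ^4/4! = e^(−6.3) · 6.3^4/24 ≈ 0.1205.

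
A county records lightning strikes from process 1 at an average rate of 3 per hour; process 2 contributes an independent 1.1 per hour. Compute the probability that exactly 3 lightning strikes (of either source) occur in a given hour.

0.1904

Independent Poisson processes superpose: combined rate λ = 3 + 1.1 = 4.1 per hour.
So μ = 4.1.
P(N = 3) = e^(−4.1) · 4.1^3/3! ≈ 0.1904.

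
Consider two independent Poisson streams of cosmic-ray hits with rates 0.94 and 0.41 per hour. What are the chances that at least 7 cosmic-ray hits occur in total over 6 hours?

Independent Poisson processes superpose: combined rate λ = 0.94 + 0.41 = 1.35 per hour.
Over the interval, μ = 1.35 × 6 = 8.1 (6 hours).
P(N ≥ 7) = 1 − P(N ≤ 6) ≈ 0.6987.

0.6987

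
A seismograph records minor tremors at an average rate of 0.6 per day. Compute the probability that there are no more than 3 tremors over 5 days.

0.6472

Over the interval, μ = 0.6 × 5 = 3 (5 days).
P(N ≤ 3) = Σ_{j=0}^{3} e^(−μ) μ^j/j! ≈ 0.6472.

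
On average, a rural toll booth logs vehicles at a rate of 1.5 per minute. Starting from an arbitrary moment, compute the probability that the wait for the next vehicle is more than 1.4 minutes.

0.1225

The wait for the next event is exponential with rate λ = 1.5 per minute.
P(T > 1.4) = e^(−λt) = e^(−1.5 × 1.4) = e^(−2.1) ≈ 0.1225.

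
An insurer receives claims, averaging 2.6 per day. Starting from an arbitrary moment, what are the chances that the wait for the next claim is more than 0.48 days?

The wait for the next event is exponential with rate λ = 2.6 per day.
P(T > 0.48) = e^(−λt) = e^(−2.6 × 0.48) = e^(−1.248) ≈ 0.2871.

0.2871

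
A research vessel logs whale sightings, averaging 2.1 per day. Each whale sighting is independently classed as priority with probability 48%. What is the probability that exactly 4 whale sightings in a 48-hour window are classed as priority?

Thinning: the whale sightings that are classed as priority themselves form a Poisson process with rate 0.48 × 2.1 = 1.008 per day.
Over the interval, μ = 1.008 × 2 = 2.016 (a 48-hour window = 2 days).
P(N = 4) = e^(−2.016) · 2.016^4/4! ≈ 0.0917.

0.0917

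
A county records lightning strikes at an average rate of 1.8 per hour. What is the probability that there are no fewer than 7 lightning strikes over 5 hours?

0.7932

Over the interval, μ = 1.8 × 5 = 9 (5 hours).
P(N ≥ 7) = 1 − P(N ≤ 6) = 1 − Σ_{j=0}^{6} e^(−μ) μ^j/j! ≈ 0.7932.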